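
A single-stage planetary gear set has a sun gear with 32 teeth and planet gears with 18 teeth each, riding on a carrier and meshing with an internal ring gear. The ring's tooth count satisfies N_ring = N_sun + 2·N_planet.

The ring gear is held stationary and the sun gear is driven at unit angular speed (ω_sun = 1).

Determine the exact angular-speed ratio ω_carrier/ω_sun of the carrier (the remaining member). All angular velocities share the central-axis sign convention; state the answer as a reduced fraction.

N_ring = 32 + 2·18 = 68
32(ω_s−ω_c) = −68(ω_r−ω_c),  ω_r=0, ω_s=1
32(1−ω_c) = −68(0−ω_c)  ⇒  100ω_c = 32  ⇒  ω_c = 8/25
ω_c/ω_s = 8/25

8/25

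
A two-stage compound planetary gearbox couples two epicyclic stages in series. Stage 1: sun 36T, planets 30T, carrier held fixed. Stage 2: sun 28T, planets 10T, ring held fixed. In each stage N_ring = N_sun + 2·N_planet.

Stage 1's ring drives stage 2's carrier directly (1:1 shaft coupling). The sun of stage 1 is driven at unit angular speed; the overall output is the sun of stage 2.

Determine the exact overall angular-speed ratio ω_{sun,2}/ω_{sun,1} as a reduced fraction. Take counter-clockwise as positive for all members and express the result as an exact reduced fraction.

Stage 1: N_ring = 36 + 2·30 = 96
Stage 1: 36(ω_s−ω_c) = −96(ω_r−ω_c),  ω_c=0, ω_s=1
Stage 1: ω_r = 0 − (36/96)(1−0) = -3/8
  ⇒ ω_r¹/ω_s¹ = -3/8
Stage 2: N_ring = 28 + 2·10 = 48
Stage 2: 28(ω_s−ω_c) = −48(ω_r−ω_c),  ω_r=0, ω_c=1
Stage 2: ω_s = 1 − (48/28)(0−1) = 19/7
  ⇒ ω_s²/ω_c² = 19/7
Coupling ω_c² = ω_r¹ ⇒ overall = -3/8 × 19/7 = -57/56

-57/56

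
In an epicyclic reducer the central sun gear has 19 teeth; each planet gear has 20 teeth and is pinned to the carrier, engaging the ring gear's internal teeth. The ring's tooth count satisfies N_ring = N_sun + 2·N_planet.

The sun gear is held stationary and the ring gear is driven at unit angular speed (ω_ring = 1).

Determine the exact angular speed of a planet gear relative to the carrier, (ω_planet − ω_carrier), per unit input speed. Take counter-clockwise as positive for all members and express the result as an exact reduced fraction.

N_ring = 19 + 2·20 = 59
19(ω_s−ω_c) = −59(ω_r−ω_c),  ω_s=0, ω_r=1
19(0−ω_c) = −59(1−ω_c)  ⇒  78ω_c = 59  ⇒  ω_c = 59/78
sun–planet: 19·(0−59/78) = −20·(ω_p−ω_c)  ⇒  ω_p−ω_c = −(19/20)·(-59/78) = 1121/1560

1121/1560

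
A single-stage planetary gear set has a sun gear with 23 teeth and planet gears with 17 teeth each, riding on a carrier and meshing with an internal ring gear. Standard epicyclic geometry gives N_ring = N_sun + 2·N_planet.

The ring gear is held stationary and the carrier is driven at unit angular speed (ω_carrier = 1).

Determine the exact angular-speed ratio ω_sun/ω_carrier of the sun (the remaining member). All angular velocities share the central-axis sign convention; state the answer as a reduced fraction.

N_ring = 23 + 2·17 = 57
23(ω_s−ω_c) = −57(ω_r−ω_c),  ω_r=0, ω_c=1
ω_s = 1 − (57/23)(0−1) = 80/23
ω_s/ω_c = 80/23

80/23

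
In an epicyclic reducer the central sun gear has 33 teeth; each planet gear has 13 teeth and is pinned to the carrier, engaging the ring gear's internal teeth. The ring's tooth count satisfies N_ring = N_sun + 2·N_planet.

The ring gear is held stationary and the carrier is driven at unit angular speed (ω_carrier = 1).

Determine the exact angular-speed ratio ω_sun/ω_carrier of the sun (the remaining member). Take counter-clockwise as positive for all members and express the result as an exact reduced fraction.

N_ring = 33 + 2·13 = 59
33(ω_s−ω_c) = −59(ω_r−ω_c),  ω_r=0, ω_c=1
ω_s = 1 − (59/33)(0−1) = 92/33
ω_s/ω_c = 92/33

92/33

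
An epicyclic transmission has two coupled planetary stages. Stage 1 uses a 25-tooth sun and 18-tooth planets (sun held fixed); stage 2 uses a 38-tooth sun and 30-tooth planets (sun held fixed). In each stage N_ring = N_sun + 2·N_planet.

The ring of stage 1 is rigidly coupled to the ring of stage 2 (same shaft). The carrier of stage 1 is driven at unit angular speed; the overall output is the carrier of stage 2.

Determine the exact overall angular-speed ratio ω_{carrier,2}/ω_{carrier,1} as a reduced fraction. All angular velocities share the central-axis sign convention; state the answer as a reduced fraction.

Stage 1: N_ring = 25 + 2·18 = 61
Stage 1: 25(ω_s−ω_c) = −61(ω_r−ω_c),  ω_s=0, ω_c=1
Stage 1: ω_r = 1 − (25/61)(0−1) = 86/61
  ⇒ ω_r¹/ω_c¹ = 86/61
Stage 2: N_ring = 38 + 2·30 = 98
Stage 2: 38(ω_s−ω_c) = −98(ω_r−ω_c),  ω_s=0, ω_r=1
Stage 2: 38(0−ω_c) = −98(1−ω_c)  ⇒  136ω_c = 98  ⇒  ω_c = 49/68
  ⇒ ω_c²/ω_r² = 49/68
Coupling ω_r² = ω_r¹ ⇒ overall = 86/61 × 49/68 = 2107/2074

2107/2074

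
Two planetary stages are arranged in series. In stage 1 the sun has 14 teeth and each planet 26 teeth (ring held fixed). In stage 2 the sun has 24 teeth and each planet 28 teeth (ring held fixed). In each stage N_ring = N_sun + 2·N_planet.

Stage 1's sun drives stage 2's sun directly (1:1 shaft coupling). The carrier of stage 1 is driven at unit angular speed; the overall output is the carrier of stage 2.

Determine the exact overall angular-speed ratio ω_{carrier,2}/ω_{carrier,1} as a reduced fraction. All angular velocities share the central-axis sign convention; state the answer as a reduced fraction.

Stage 1: N_ring = 14 + 2·26 = 66
Stage 1: 14(ω_s−ω_c) = −66(ω_r−ω_c),  ω_r=0, ω_c=1
Stage 1: ω_s = 1 − (66/14)(0−1) = 40/7
  ⇒ ω_s¹/ω_c¹ = 40/7
Stage 2: N_ring = 24 + 2·28 = 80
Stage 2: 24(ω_s−ω_c) = −80(ω_r−ω_c),  ω_r=0, ω_s=1
Stage 2: 24(1−ω_c) = −80(0−ω_c)  ⇒  104ω_c = 24  ⇒  ω_c = 3/13
  ⇒ ω_c²/ω_s² = 3/13
Coupling ω_s² = ω_s¹ ⇒ overall = 40/7 × 3/13 = 120/91

120/91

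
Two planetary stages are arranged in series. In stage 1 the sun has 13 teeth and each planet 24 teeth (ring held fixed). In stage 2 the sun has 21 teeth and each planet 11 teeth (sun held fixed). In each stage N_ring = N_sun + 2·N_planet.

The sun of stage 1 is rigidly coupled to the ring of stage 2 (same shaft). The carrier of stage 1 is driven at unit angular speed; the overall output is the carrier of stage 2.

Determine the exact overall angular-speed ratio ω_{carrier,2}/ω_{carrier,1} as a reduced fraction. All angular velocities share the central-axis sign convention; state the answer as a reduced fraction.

1591/416

Stage 1: N_ring = 13 + 2·24 = 61
Stage 1: 13(ω_s−ω_c) = −61(ω_r−ω_c),  ω_r=0, ω_c=1
Stage 1: ω_s = 1 − (61/13)(0−1) = 74/13
  ⇒ ω_s¹/ω_c¹ = 74/13
Stage 2: N_ring = 21 + 2·11 = 43
Stage 2: 21(ω_s−ω_c) = −43(ω_r−ω_c),  ω_s=0, ω_r=1
Stage 2: 21(0−ω_c) = −43(1−ω_c)  ⇒  64ω_c = 43  ⇒  ω_c = 43/64
  ⇒ ω_c²/ω_r² = 43/64
Coupling ω_r² = ω_s¹ ⇒ overall = 74/13 × 43/64 = 1591/416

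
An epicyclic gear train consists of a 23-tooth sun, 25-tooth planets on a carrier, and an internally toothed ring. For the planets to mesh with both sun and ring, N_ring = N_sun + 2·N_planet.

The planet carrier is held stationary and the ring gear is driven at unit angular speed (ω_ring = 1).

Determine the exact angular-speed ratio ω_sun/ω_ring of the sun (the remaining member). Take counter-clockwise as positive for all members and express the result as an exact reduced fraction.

N_ring = 23 + 2·25 = 73
23(ω_s−ω_c) = −73(ω_r−ω_c),  ω_c=0, ω_r=1
ω_s = 0 − (73/23)(1−0) = -73/23
ω_s/ω_r = -73/23

-73/23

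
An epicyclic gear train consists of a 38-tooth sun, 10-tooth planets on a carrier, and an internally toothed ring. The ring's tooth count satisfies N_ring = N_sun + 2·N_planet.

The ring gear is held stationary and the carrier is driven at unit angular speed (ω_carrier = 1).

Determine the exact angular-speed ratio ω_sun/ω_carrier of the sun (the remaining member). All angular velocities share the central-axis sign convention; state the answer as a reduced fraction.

N_ring = 38 + 2·10 = 58
38(ω_s−ω_c) = −58(ω_r−ω_c),  ω_r=0, ω_c=1
ω_s = 1 − (58/38)(0−1) = 48/19
ω_s/ω_c = 48/19

48/19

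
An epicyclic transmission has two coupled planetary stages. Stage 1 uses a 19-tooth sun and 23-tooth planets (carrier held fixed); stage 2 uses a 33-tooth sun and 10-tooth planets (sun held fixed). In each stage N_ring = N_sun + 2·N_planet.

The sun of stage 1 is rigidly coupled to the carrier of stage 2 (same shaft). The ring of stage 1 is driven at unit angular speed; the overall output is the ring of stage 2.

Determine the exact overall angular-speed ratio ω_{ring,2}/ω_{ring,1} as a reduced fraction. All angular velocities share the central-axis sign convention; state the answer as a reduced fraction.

-5590/1007

Stage 1: N_ring = 19 + 2·23 = 65
Stage 1: 19(ω_s−ω_c) = −65(ω_r−ω_c),  ω_c=0, ω_r=1
Stage 1: ω_s = 0 − (65/19)(1−0) = -65/19
  ⇒ ω_s¹/ω_r¹ = -65/19
Stage 2: N_ring = 33 + 2·10 = 53
Stage 2: 33(ω_s−ω_c) = −53(ω_r−ω_c),  ω_s=0, ω_c=1
Stage 2: ω_r = 1 − (33/53)(0−1) = 86/53
  ⇒ ω_r²/ω_c² = 86/53
Coupling ω_c² = ω_s¹ ⇒ overall = -65/19 × 86/53 = -5590/1007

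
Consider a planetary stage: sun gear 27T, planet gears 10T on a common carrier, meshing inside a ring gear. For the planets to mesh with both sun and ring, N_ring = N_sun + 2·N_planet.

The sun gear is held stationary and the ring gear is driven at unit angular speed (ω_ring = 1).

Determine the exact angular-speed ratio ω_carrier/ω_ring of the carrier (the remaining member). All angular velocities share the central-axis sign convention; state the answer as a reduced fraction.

N_ring = 27 + 2·10 = 47
27(ω_s−ω_c) = −47(ω_r−ω_c),  ω_s=0, ω_r=1
27(0−ω_c) = −47(1−ω_c)  ⇒  74ω_c = 47  ⇒  ω_c = 47/74
ω_c/ω_r = 47/74

47/74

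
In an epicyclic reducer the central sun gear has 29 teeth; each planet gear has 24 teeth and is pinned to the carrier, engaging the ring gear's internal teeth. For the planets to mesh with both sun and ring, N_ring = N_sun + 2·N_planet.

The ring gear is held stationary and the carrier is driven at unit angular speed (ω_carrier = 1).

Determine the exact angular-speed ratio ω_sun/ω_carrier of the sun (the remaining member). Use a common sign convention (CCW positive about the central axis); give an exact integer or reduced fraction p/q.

N_ring = 29 + 2·24 = 77
29(ω_s−ω_c) = −77(ω_r−ω_c),  ω_r=0, ω_c=1
ω_s = 1 − (77/29)(0−1) = 106/29
ω_s/ω_c = 106/29

106/29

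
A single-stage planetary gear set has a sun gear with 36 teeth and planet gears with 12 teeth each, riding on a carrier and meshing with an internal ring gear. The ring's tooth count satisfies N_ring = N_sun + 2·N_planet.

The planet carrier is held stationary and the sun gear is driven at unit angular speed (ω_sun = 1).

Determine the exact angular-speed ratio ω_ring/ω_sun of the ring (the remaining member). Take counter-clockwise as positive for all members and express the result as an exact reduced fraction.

-3/5

N_ring = 36 + 2·12 = 60
36(ω_s−ω_c) = −60(ω_r−ω_c),  ω_c=0, ω_s=1
ω_r = 0 − (36/60)(1−0) = -3/5
ω_r/ω_s = -3/5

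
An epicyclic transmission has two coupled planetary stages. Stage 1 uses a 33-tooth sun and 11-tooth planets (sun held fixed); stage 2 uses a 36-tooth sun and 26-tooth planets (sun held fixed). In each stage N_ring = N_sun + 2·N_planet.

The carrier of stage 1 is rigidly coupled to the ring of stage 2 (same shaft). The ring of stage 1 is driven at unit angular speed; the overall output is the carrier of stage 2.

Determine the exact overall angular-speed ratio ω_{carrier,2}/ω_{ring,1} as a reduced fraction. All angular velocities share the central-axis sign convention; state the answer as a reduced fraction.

55/124

Stage 1: N_ring = 33 + 2·11 = 55
Stage 1: 33(ω_s−ω_c) = −55(ω_r−ω_c),  ω_s=0, ω_r=1
Stage 1: 33(0−ω_c) = −55(1−ω_c)  ⇒  88ω_c = 55  ⇒  ω_c = 5/8
  ⇒ ω_c¹/ω_r¹ = 5/8
Stage 2: N_ring = 36 + 2·26 = 88
Stage 2: 36(ω_s−ω_c) = −88(ω_r−ω_c),  ω_s=0, ω_r=1
Stage 2: 36(0−ω_c) = −88(1−ω_c)  ⇒  124ω_c = 88  ⇒  ω_c = 22/31
  ⇒ ω_c²/ω_r² = 22/31
Coupling ω_r² = ω_c¹ ⇒ overall = 5/8 × 22/31 = 55/124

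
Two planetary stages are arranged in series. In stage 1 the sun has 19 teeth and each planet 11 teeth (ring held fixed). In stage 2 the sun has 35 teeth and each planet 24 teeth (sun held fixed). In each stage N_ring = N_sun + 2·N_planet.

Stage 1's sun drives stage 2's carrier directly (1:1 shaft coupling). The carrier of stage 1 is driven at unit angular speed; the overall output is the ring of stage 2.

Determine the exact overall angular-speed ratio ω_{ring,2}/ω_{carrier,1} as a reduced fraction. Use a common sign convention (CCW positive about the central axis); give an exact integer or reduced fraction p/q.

Stage 1: N_ring = 19 + 2·11 = 41
Stage 1: 19(ω_s−ω_c) = −41(ω_r−ω_c),  ω_r=0, ω_c=1
Stage 1: ω_s = 1 − (41/19)(0−1) = 60/19
  ⇒ ω_s¹/ω_c¹ = 60/19
Stage 2: N_ring = 35 + 2·24 = 83
Stage 2: 35(ω_s−ω_c) = −83(ω_r−ω_c),  ω_s=0, ω_c=1
Stage 2: ω_r = 1 − (35/83)(0−1) = 118/83
  ⇒ ω_r²/ω_c² = 118/83
Coupling ω_c² = ω_s¹ ⇒ overall = 60/19 × 118/83 = 7080/1577

7080/1577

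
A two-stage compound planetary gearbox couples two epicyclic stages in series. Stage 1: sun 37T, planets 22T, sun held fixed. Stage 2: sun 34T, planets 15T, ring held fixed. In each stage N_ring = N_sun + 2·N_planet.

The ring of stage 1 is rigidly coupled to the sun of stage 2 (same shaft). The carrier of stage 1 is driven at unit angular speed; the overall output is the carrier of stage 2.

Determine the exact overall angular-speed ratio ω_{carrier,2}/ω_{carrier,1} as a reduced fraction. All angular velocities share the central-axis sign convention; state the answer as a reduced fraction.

2006/3969

Stage 1: N_ring = 37 + 2·22 = 81
Stage 1: 37(ω_s−ω_c) = −81(ω_r−ω_c),  ω_s=0, ω_c=1
Stage 1: ω_r = 1 − (37/81)(0−1) = 118/81
  ⇒ ω_r¹/ω_c¹ = 118/81
Stage 2: N_ring = 34 + 2·15 = 64
Stage 2: 34(ω_s−ω_c) = −64(ω_r−ω_c),  ω_r=0, ω_s=1
Stage 2: 34(1−ω_c) = −64(0−ω_c)  ⇒  98ω_c = 34  ⇒  ω_c = 17/49
  ⇒ ω_c²/ω_s² = 17/49
Coupling ω_s² = ω_r¹ ⇒ overall = 118/81 × 17/49 = 2006/3969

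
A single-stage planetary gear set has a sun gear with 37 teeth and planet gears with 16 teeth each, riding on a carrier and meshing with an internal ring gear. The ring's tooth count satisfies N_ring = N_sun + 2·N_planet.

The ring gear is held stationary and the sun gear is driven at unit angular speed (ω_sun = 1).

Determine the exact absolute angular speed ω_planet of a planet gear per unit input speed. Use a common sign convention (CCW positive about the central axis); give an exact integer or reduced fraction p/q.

-37/32

N_ring = 37 + 2·16 = 69
37(ω_s−ω_c) = −69(ω_r−ω_c),  ω_r=0, ω_s=1
37(1−ω_c) = −69(0−ω_c)  ⇒  106ω_c = 37  ⇒  ω_c = 37/106
sun–planet: 37·(1−37/106) = −16·(ω_p−ω_c)  ⇒  ω_p−ω_c = −(37/16)·(69/106) = -2553/1696
ω_p = 37/106 − 2553/1696 = -37/32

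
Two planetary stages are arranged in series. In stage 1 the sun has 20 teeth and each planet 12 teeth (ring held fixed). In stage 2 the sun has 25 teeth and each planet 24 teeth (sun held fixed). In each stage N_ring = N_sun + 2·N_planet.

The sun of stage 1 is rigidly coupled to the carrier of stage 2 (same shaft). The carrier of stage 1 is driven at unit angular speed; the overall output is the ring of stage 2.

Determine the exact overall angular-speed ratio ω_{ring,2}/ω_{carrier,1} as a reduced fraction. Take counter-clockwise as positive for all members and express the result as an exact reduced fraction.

1568/365

Stage 1: N_ring = 20 + 2·12 = 44
Stage 1: 20(ω_s−ω_c) = −44(ω_r−ω_c),  ω_r=0, ω_c=1
Stage 1: ω_s = 1 − (44/20)(0−1) = 16/5
  ⇒ ω_s¹/ω_c¹ = 16/5
Stage 2: N_ring = 25 + 2·24 = 73
Stage 2: 25(ω_s−ω_c) = −73(ω_r−ω_c),  ω_s=0, ω_c=1
Stage 2: ω_r = 1 − (25/73)(0−1) = 98/73
  ⇒ ω_r²/ω_c² = 98/73
Coupling ω_c² = ω_s¹ ⇒ overall = 16/5 × 98/73 = 1568/365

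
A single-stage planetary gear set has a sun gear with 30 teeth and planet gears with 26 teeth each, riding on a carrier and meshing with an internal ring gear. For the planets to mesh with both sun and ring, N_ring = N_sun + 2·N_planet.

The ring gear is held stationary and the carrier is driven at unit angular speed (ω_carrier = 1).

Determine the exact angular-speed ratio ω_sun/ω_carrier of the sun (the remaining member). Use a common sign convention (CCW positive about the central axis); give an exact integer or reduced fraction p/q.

56/15

N_ring = 30 + 2·26 = 82
30(ω_s−ω_c) = −82(ω_r−ω_c),  ω_r=0, ω_c=1
ω_s = 1 − (82/30)(0−1) = 56/15
ω_s/ω_c = 56/15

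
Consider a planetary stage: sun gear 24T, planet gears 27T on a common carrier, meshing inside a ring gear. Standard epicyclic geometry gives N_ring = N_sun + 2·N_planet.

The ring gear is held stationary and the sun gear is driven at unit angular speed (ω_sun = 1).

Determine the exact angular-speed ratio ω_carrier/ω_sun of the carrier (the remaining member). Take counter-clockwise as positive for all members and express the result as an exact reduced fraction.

N_ring = 24 + 2·27 = 78
24(ω_s−ω_c) = −78(ω_r−ω_c),  ω_r=0, ω_s=1
24(1−ω_c) = −78(0−ω_c)  ⇒  102ω_c = 24  ⇒  ω_c = 4/17
ω_c/ω_s = 4/17

4/17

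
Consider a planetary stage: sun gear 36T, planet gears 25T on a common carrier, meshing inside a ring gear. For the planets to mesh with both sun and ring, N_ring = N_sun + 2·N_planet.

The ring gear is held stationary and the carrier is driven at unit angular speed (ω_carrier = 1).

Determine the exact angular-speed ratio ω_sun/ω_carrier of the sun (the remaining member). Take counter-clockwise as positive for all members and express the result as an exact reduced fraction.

N_ring = 36 + 2·25 = 86
36(ω_s−ω_c) = −86(ω_r−ω_c),  ω_r=0, ω_c=1
ω_s = 1 − (86/36)(0−1) = 61/18
ω_s/ω_c = 61/18

61/18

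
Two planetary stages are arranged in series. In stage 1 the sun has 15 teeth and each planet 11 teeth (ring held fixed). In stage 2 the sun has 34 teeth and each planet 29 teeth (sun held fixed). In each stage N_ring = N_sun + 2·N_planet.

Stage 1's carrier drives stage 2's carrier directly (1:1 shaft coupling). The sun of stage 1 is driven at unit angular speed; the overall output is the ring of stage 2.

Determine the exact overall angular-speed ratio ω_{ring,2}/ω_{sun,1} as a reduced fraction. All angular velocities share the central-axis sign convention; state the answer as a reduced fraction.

945/2392

Stage 1: N_ring = 15 + 2·11 = 37
Stage 1: 15(ω_s−ω_c) = −37(ω_r−ω_c),  ω_r=0, ω_s=1
Stage 1: 15(1−ω_c) = −37(0−ω_c)  ⇒  52ω_c = 15  ⇒  ω_c = 15/52
  ⇒ ω_c¹/ω_s¹ = 15/52
Stage 2: N_ring = 34 + 2·29 = 92
Stage 2: 34(ω_s−ω_c) = −92(ω_r−ω_c),  ω_s=0, ω_c=1
Stage 2: ω_r = 1 − (34/92)(0−1) = 63/46
  ⇒ ω_r²/ω_c² = 63/46
Coupling ω_c² = ω_c¹ ⇒ overall = 15/52 × 63/46 = 945/2392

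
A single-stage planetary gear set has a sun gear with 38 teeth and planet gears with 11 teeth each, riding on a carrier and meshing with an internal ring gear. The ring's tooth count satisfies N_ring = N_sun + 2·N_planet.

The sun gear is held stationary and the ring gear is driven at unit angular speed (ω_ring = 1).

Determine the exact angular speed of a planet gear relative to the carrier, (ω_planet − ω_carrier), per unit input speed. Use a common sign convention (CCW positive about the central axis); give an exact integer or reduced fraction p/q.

1140/539

N_ring = 38 + 2·11 = 60
38(ω_s−ω_c) = −60(ω_r−ω_c),  ω_s=0, ω_r=1
38(0−ω_c) = −60(1−ω_c)  ⇒  98ω_c = 60  ⇒  ω_c = 30/49
sun–planet: 38·(0−30/49) = −11·(ω_p−ω_c)  ⇒  ω_p−ω_c = −(38/11)·(-30/49) = 1140/539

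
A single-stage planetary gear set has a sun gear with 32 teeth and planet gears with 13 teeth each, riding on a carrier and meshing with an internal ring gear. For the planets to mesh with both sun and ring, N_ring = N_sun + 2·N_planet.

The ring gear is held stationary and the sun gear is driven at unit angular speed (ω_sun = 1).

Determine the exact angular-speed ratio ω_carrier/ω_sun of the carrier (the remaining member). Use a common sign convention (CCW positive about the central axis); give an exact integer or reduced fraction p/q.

N_ring = 32 + 2·13 = 58
32(ω_s−ω_c) = −58(ω_r−ω_c),  ω_r=0, ω_s=1
32(1−ω_c) = −58(0−ω_c)  ⇒  90ω_c = 32  ⇒  ω_c = 16/45
ω_c/ω_s = 16/45

16/45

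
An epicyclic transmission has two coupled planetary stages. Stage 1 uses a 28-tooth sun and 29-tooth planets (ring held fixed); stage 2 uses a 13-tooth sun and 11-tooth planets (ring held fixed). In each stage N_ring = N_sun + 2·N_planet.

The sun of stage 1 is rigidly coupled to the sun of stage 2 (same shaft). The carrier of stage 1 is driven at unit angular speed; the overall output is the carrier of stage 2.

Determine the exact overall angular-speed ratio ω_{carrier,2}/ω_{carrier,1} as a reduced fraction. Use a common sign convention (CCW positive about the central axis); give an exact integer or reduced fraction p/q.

Stage 1: N_ring = 28 + 2·29 = 86
Stage 1: 28(ω_s−ω_c) = −86(ω_r−ω_c),  ω_r=0, ω_c=1
Stage 1: ω_s = 1 − (86/28)(0−1) = 57/14
  ⇒ ω_s¹/ω_c¹ = 57/14
Stage 2: N_ring = 13 + 2·11 = 35
Stage 2: 13(ω_s−ω_c) = −35(ω_r−ω_c),  ω_r=0, ω_s=1
Stage 2: 13(1−ω_c) = −35(0−ω_c)  ⇒  48ω_c = 13  ⇒  ω_c = 13/48
  ⇒ ω_c²/ω_s² = 13/48
Coupling ω_s² = ω_s¹ ⇒ overall = 57/14 × 13/48 = 247/224

247/224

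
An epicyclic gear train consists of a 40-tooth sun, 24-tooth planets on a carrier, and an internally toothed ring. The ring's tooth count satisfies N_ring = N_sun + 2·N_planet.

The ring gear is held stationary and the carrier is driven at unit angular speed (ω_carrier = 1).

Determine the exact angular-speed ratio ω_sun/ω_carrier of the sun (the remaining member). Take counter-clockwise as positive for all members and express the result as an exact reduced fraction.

N_ring = 40 + 2·24 = 88
40(ω_s−ω_c) = −88(ω_r−ω_c),  ω_r=0, ω_c=1
ω_s = 1 − (88/40)(0−1) = 16/5
ω_s/ω_c = 16/5

16/5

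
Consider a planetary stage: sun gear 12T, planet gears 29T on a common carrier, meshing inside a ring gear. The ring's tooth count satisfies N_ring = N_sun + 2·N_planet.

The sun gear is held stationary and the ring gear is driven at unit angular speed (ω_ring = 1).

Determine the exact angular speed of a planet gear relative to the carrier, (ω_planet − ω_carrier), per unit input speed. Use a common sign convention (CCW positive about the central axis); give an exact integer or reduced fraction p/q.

420/1189

N_ring = 12 + 2·29 = 70
12(ω_s−ω_c) = −70(ω_r−ω_c),  ω_s=0, ω_r=1
12(0−ω_c) = −70(1−ω_c)  ⇒  82ω_c = 70  ⇒  ω_c = 35/41
sun–planet: 12·(0−35/41) = −29·(ω_p−ω_c)  ⇒  ω_p−ω_c = −(12/29)·(-35/41) = 420/1189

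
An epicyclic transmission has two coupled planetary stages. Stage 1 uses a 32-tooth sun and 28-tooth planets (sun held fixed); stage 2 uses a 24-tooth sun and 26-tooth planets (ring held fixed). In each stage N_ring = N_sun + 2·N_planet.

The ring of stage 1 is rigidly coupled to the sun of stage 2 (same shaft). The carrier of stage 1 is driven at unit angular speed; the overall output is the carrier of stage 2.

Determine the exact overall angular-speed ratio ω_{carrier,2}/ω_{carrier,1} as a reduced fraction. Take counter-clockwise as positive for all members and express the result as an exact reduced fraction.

18/55

Stage 1: N_ring = 32 + 2·28 = 88
Stage 1: 32(ω_s−ω_c) = −88(ω_r−ω_c),  ω_s=0, ω_c=1
Stage 1: ω_r = 1 − (32/88)(0−1) = 15/11
  ⇒ ω_r¹/ω_c¹ = 15/11
Stage 2: N_ring = 24 + 2·26 = 76
Stage 2: 24(ω_s−ω_c) = −76(ω_r−ω_c),  ω_r=0, ω_s=1
Stage 2: 24(1−ω_c) = −76(0−ω_c)  ⇒  100ω_c = 24  ⇒  ω_c = 6/25
  ⇒ ω_c²/ω_s² = 6/25
Coupling ω_s² = ω_r¹ ⇒ overall = 15/11 × 6/25 = 18/55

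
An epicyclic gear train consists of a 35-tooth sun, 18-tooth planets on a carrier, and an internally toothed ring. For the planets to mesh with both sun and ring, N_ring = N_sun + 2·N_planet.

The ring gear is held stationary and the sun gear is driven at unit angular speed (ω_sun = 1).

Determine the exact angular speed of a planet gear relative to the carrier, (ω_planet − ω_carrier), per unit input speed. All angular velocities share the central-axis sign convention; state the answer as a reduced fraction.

N_ring = 35 + 2·18 = 71
35(ω_s−ω_c) = −71(ω_r−ω_c),  ω_r=0, ω_s=1
35(1−ω_c) = −71(0−ω_c)  ⇒  106ω_c = 35  ⇒  ω_c = 35/106
sun–planet: 35·(1−35/106) = −18·(ω_p−ω_c)  ⇒  ω_p−ω_c = −(35/18)·(71/106) = -2485/1908

-2485/1908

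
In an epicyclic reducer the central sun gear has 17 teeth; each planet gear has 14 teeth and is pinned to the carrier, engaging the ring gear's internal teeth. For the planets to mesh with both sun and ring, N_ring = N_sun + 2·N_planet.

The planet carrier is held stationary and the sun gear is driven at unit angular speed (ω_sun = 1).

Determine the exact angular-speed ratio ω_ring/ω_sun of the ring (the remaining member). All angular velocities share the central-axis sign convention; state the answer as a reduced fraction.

N_ring = 17 + 2·14 = 45
17(ω_s−ω_c) = −45(ω_r−ω_c),  ω_c=0, ω_s=1
ω_r = 0 − (17/45)(1−0) = -17/45
ω_r/ω_s = -17/45

-17/45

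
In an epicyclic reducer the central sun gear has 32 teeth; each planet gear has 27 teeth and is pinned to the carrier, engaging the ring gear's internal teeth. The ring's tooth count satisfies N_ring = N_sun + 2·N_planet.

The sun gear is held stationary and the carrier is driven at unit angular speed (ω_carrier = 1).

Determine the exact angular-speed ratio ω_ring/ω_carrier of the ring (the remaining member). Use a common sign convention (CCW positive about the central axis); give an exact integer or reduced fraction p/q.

N_ring = 32 + 2·27 = 86
32(ω_s−ω_c) = −86(ω_r−ω_c),  ω_s=0, ω_c=1
ω_r = 1 − (32/86)(0−1) = 59/43
ω_r/ω_c = 59/43

59/43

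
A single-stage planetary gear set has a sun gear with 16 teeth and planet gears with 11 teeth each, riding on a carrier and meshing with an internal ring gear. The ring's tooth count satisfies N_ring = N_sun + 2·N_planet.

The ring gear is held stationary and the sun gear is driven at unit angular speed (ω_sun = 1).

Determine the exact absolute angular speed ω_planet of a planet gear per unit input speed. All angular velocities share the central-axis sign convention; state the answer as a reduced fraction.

-8/11

N_ring = 16 + 2·11 = 38
16(ω_s−ω_c) = −38(ω_r−ω_c),  ω_r=0, ω_s=1
16(1−ω_c) = −38(0−ω_c)  ⇒  54ω_c = 16  ⇒  ω_c = 8/27
sun–planet: 16·(1−8/27) = −11·(ω_p−ω_c)  ⇒  ω_p−ω_c = −(16/11)·(19/27) = -304/297
ω_p = 8/27 − 304/297 = -8/11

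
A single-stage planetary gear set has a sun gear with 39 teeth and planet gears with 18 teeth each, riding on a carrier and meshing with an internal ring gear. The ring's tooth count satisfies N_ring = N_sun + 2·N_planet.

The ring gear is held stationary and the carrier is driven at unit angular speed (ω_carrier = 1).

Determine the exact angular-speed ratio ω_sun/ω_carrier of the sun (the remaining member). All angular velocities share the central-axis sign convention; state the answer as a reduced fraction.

38/13

N_ring = 39 + 2·18 = 75
39(ω_s−ω_c) = −75(ω_r−ω_c),  ω_r=0, ω_c=1
ω_s = 1 − (75/39)(0−1) = 38/13
ω_s/ω_c = 38/13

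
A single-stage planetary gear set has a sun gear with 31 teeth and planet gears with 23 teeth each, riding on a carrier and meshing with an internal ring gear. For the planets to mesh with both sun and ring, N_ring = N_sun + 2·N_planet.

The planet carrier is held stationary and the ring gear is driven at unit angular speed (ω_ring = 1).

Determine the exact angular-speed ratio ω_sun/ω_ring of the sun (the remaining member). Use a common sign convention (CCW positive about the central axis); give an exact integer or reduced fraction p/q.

-77/31

N_ring = 31 + 2·23 = 77
31(ω_s−ω_c) = −77(ω_r−ω_c),  ω_c=0, ω_r=1
ω_s = 0 − (77/31)(1−0) = -77/31
ω_s/ω_r = -77/31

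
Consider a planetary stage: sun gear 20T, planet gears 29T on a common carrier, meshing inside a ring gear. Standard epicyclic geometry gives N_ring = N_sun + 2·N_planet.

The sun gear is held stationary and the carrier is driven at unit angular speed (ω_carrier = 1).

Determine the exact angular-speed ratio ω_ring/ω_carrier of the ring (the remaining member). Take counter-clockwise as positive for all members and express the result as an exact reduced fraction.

49/39

N_ring = 20 + 2·29 = 78
20(ω_s−ω_c) = −78(ω_r−ω_c),  ω_s=0, ω_c=1
ω_r = 1 − (20/78)(0−1) = 49/39
ω_r/ω_c = 49/39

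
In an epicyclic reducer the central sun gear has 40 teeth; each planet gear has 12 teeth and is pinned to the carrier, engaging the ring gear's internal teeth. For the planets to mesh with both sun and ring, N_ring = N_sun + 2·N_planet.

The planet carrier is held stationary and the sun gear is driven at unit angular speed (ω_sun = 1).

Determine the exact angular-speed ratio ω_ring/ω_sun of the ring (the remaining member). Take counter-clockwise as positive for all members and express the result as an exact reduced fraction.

N_ring = 40 + 2·12 = 64
40(ω_s−ω_c) = −64(ω_r−ω_c),  ω_c=0, ω_s=1
ω_r = 0 − (40/64)(1−0) = -5/8
ω_r/ω_s = -5/8

-5/8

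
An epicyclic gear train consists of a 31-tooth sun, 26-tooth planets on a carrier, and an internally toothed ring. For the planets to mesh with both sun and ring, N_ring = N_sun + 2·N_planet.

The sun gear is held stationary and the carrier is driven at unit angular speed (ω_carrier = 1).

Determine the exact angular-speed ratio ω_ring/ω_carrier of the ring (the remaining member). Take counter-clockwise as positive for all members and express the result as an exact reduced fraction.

114/83

N_ring = 31 + 2·26 = 83
31(ω_s−ω_c) = −83(ω_r−ω_c),  ω_s=0, ω_c=1
ω_r = 1 − (31/83)(0−1) = 114/83
ω_r/ω_c = 114/83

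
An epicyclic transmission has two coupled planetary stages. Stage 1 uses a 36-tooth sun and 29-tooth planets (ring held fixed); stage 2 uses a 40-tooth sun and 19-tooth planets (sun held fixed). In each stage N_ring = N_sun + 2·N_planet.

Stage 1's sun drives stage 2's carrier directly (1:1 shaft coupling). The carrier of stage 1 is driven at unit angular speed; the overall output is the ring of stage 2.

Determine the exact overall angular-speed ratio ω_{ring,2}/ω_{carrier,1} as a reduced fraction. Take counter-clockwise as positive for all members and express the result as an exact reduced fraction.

295/54

Stage 1: N_ring = 36 + 2·29 = 94
Stage 1: 36(ω_s−ω_c) = −94(ω_r−ω_c),  ω_r=0, ω_c=1
Stage 1: ω_s = 1 − (94/36)(0−1) = 65/18
  ⇒ ω_s¹/ω_c¹ = 65/18
Stage 2: N_ring = 40 + 2·19 = 78
Stage 2: 40(ω_s−ω_c) = −78(ω_r−ω_c),  ω_s=0, ω_c=1
Stage 2: ω_r = 1 − (40/78)(0−1) = 59/39
  ⇒ ω_r²/ω_c² = 59/39
Coupling ω_c² = ω_s¹ ⇒ overall = 65/18 × 59/39 = 295/54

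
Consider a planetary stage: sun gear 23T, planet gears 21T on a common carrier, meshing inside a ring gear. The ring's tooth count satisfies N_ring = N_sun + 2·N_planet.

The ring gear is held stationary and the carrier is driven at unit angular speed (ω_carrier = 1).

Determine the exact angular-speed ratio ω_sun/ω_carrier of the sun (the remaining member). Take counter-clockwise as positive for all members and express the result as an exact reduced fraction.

88/23

N_ring = 23 + 2·21 = 65
23(ω_s−ω_c) = −65(ω_r−ω_c),  ω_r=0, ω_c=1
ω_s = 1 − (65/23)(0−1) = 88/23
ω_s/ω_c = 88/23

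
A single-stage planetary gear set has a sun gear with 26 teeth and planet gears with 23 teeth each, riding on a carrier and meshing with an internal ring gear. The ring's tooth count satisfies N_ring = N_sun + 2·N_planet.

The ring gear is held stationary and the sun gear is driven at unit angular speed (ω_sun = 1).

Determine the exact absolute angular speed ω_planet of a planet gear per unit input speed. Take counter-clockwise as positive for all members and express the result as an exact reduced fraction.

N_ring = 26 + 2·23 = 72
26(ω_s−ω_c) = −72(ω_r−ω_c),  ω_r=0, ω_s=1
26(1−ω_c) = −72(0−ω_c)  ⇒  98ω_c = 26  ⇒  ω_c = 13/49
sun–planet: 26·(1−13/49) = −23·(ω_p−ω_c)  ⇒  ω_p−ω_c = −(26/23)·(36/49) = -936/1127
ω_p = 13/49 − 936/1127 = -13/23

-13/23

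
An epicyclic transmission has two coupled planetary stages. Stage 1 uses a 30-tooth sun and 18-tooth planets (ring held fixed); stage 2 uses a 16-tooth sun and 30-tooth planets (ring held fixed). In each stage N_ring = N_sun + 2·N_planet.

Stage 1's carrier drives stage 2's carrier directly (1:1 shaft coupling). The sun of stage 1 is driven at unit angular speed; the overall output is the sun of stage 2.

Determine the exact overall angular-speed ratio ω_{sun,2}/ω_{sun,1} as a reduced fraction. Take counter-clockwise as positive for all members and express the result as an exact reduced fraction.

Stage 1: N_ring = 30 + 2·18 = 66
Stage 1: 30(ω_s−ω_c) = −66(ω_r−ω_c),  ω_r=0, ω_s=1
Stage 1: 30(1−ω_c) = −66(0−ω_c)  ⇒  96ω_c = 30  ⇒  ω_c = 5/16
  ⇒ ω_c¹/ω_s¹ = 5/16
Stage 2: N_ring = 16 + 2·30 = 76
Stage 2: 16(ω_s−ω_c) = −76(ω_r−ω_c),  ω_r=0, ω_c=1
Stage 2: ω_s = 1 − (76/16)(0−1) = 23/4
  ⇒ ω_s²/ω_c² = 23/4
Coupling ω_c² = ω_c¹ ⇒ overall = 5/16 × 23/4 = 115/64

115/64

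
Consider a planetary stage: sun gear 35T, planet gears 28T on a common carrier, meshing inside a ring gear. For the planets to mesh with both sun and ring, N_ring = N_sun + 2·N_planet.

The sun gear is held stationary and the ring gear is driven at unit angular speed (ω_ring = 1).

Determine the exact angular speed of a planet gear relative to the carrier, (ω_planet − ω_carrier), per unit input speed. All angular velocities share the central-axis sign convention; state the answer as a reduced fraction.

N_ring = 35 + 2·28 = 91
35(ω_s−ω_c) = −91(ω_r−ω_c),  ω_s=0, ω_r=1
35(0−ω_c) = −91(1−ω_c)  ⇒  126ω_c = 91  ⇒  ω_c = 13/18
sun–planet: 35·(0−13/18) = −28·(ω_p−ω_c)  ⇒  ω_p−ω_c = −(35/28)·(-13/18) = 65/72

65/72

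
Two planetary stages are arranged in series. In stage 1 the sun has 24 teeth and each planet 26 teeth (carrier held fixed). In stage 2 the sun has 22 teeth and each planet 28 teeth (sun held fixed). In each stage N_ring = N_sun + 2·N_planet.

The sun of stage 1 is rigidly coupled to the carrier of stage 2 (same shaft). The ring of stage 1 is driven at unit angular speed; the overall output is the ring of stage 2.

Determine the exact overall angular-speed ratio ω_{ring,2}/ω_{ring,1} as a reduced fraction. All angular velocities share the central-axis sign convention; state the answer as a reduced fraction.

-475/117

Stage 1: N_ring = 24 + 2·26 = 76
Stage 1: 24(ω_s−ω_c) = −76(ω_r−ω_c),  ω_c=0, ω_r=1
Stage 1: ω_s = 0 − (76/24)(1−0) = -19/6
  ⇒ ω_s¹/ω_r¹ = -19/6
Stage 2: N_ring = 22 + 2·28 = 78
Stage 2: 22(ω_s−ω_c) = −78(ω_r−ω_c),  ω_s=0, ω_c=1
Stage 2: ω_r = 1 − (22/78)(0−1) = 50/39
  ⇒ ω_r²/ω_c² = 50/39
Coupling ω_c² = ω_s¹ ⇒ overall = -19/6 × 50/39 = -475/117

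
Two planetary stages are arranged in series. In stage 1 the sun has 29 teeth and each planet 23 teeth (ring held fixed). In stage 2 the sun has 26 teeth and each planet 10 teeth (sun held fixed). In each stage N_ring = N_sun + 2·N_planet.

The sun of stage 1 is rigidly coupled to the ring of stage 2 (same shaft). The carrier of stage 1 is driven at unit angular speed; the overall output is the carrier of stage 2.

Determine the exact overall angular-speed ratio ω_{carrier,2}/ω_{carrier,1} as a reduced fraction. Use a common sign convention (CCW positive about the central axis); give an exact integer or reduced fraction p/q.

598/261

Stage 1: N_ring = 29 + 2·23 = 75
Stage 1: 29(ω_s−ω_c) = −75(ω_r−ω_c),  ω_r=0, ω_c=1
Stage 1: ω_s = 1 − (75/29)(0−1) = 104/29
  ⇒ ω_s¹/ω_c¹ = 104/29
Stage 2: N_ring = 26 + 2·10 = 46
Stage 2: 26(ω_s−ω_c) = −46(ω_r−ω_c),  ω_s=0, ω_r=1
Stage 2: 26(0−ω_c) = −46(1−ω_c)  ⇒  72ω_c = 46  ⇒  ω_c = 23/36
  ⇒ ω_c²/ω_r² = 23/36
Coupling ω_r² = ω_s¹ ⇒ overall = 104/29 × 23/36 = 598/261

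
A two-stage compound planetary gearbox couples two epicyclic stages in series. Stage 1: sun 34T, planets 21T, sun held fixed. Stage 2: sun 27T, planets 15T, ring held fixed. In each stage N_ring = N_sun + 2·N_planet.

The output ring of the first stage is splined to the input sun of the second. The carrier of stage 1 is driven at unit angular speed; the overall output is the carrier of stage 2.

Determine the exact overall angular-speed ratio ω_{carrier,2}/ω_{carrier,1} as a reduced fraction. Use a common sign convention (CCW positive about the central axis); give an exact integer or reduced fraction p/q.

Stage 1: N_ring = 34 + 2·21 = 76
Stage 1: 34(ω_s−ω_c) = −76(ω_r−ω_c),  ω_s=0, ω_c=1
Stage 1: ω_r = 1 − (34/76)(0−1) = 55/38
  ⇒ ω_r¹/ω_c¹ = 55/38
Stage 2: N_ring = 27 + 2·15 = 57
Stage 2: 27(ω_s−ω_c) = −57(ω_r−ω_c),  ω_r=0, ω_s=1
Stage 2: 27(1−ω_c) = −57(0−ω_c)  ⇒  84ω_c = 27  ⇒  ω_c = 9/28
  ⇒ ω_c²/ω_s² = 9/28
Coupling ω_s² = ω_r¹ ⇒ overall = 55/38 × 9/28 = 495/1064

495/1064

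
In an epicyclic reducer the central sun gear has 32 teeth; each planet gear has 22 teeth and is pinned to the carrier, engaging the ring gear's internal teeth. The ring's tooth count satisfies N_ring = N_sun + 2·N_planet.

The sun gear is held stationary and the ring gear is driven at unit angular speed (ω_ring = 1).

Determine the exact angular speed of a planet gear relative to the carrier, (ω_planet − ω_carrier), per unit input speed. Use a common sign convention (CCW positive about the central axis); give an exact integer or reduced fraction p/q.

304/297

N_ring = 32 + 2·22 = 76
32(ω_s−ω_c) = −76(ω_r−ω_c),  ω_s=0, ω_r=1
32(0−ω_c) = −76(1−ω_c)  ⇒  108ω_c = 76  ⇒  ω_c = 19/27
sun–planet: 32·(0−19/27) = −22·(ω_p−ω_c)  ⇒  ω_p−ω_c = −(32/22)·(-19/27) = 304/297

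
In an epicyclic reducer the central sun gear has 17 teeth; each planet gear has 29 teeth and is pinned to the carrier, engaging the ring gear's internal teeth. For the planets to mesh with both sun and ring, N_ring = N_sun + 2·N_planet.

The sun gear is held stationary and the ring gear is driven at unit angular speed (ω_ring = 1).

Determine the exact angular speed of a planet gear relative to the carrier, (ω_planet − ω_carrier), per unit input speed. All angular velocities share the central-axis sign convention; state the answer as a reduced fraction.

N_ring = 17 + 2·29 = 75
17(ω_s−ω_c) = −75(ω_r−ω_c),  ω_s=0, ω_r=1
17(0−ω_c) = −75(1−ω_c)  ⇒  92ω_c = 75  ⇒  ω_c = 75/92
sun–planet: 17·(0−75/92) = −29·(ω_p−ω_c)  ⇒  ω_p−ω_c = −(17/29)·(-75/92) = 1275/2668

1275/2668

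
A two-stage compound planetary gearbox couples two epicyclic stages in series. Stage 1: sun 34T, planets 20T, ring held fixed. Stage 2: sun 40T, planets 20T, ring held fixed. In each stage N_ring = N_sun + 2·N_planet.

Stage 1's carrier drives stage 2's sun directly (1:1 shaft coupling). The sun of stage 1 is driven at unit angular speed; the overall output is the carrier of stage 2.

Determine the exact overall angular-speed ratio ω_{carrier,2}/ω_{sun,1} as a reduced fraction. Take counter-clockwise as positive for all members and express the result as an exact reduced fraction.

Stage 1: N_ring = 34 + 2·20 = 74
Stage 1: 34(ω_s−ω_c) = −74(ω_r−ω_c),  ω_r=0, ω_s=1
Stage 1: 34(1−ω_c) = −74(0−ω_c)  ⇒  108ω_c = 34  ⇒  ω_c = 17/54
  ⇒ ω_c¹/ω_s¹ = 17/54
Stage 2: N_ring = 40 + 2·20 = 80
Stage 2: 40(ω_s−ω_c) = −80(ω_r−ω_c),  ω_r=0, ω_s=1
Stage 2: 40(1−ω_c) = −80(0−ω_c)  ⇒  120ω_c = 40  ⇒  ω_c = 1/3
  ⇒ ω_c²/ω_s² = 1/3
Coupling ω_s² = ω_c¹ ⇒ overall = 17/54 × 1/3 = 17/162

17/162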